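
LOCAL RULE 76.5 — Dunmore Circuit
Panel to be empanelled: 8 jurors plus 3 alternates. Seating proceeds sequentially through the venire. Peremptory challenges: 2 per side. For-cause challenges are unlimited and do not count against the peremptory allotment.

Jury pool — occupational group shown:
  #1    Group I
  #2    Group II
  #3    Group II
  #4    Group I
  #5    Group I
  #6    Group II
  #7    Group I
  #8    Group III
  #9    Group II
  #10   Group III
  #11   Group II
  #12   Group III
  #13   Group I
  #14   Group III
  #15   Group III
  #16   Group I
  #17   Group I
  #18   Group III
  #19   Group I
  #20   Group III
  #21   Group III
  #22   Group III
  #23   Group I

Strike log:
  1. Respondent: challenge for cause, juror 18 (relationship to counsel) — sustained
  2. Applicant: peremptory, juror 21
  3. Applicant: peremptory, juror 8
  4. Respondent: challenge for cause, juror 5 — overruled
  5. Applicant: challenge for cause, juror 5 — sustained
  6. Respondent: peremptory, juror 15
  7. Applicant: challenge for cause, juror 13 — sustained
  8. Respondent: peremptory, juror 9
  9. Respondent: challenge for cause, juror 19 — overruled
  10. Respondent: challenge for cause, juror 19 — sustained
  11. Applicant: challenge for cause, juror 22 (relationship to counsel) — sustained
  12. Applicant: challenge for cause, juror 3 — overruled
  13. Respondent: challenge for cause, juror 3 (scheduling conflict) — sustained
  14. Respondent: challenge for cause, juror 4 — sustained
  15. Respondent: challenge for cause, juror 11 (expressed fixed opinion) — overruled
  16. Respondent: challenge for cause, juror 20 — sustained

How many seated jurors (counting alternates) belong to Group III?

Removed: #3, #4, #5, #8, #9, #13, #15, #18, #19, #20, #21, #22.
Seated (11 incl. alternates): #1, #2, #6, #7, #10, #11, #12, #14, #16, #17, #23.
Of those, in Group III: #10, #12, #14 → 3.

3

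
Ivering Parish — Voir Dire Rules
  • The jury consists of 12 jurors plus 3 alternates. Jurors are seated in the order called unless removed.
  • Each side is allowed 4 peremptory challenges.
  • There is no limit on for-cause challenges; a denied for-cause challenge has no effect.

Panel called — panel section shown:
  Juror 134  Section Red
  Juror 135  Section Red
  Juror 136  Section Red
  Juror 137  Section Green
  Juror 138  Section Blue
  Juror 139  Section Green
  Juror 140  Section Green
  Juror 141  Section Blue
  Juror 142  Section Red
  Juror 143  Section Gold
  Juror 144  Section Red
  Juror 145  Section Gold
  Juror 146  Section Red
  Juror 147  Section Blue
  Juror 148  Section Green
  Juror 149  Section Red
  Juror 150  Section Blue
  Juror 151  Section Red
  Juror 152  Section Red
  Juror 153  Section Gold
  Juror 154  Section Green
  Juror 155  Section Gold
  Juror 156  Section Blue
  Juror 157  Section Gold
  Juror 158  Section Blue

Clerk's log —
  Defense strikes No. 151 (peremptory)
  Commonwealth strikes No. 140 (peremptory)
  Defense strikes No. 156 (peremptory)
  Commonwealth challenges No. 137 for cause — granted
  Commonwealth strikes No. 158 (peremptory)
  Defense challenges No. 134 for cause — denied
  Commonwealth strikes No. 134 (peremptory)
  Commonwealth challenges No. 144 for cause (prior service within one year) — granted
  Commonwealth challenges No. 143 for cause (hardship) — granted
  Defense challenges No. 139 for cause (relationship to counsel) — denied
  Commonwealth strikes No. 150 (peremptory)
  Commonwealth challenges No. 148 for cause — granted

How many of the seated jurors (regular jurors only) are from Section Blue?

Removed: #134, #137, #140, #143, #144, #148, #150, #151, #156, #158.
Seated jurors 1–12: #135, #136, #138, #139, #141, #142, #145, #146, #147, #149, #152, #153 (alternates #154, #155, #157 not counted).
Of those, in Section Blue: #138, #141, #147 → 3.

3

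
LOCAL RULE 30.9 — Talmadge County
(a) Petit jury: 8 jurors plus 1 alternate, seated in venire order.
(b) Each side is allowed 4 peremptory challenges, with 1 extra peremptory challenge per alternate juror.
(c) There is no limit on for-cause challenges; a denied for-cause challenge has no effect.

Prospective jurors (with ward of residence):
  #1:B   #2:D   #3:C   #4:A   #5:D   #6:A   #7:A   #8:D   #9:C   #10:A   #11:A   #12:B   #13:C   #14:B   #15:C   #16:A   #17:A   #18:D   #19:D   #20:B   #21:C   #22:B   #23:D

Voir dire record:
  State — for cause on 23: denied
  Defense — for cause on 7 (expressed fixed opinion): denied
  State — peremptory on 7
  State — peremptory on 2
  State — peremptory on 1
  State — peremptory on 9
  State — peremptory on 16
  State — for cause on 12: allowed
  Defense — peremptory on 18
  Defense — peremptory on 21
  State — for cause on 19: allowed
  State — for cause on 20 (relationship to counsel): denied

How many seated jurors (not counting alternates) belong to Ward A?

4

Removed: #1, #2, #7, #9, #12, #16, #18, #19, #21.
Seated jurors 1–8: #3, #4, #5, #6, #8, #10, #11, #13 (alternates #14 not counted).
Of those, in Ward A: #4, #6, #10, #11 → 4.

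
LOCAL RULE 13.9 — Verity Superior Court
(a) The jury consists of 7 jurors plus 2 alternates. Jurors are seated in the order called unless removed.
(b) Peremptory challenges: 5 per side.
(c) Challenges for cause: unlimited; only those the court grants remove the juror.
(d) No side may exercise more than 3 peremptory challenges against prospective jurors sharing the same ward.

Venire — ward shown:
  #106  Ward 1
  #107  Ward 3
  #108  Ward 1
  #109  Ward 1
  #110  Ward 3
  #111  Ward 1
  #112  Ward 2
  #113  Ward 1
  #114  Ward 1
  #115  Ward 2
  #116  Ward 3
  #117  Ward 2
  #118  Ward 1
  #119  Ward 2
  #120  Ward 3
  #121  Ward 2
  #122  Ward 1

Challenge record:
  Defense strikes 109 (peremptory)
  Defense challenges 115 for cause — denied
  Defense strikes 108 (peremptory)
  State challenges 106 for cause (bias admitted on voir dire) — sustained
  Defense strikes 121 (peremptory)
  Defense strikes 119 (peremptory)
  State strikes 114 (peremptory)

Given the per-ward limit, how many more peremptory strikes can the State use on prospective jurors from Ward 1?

State peremptories so far: #114 — 1 of 5 used, 4 left overall.
Against Ward 1: #114 — 1 used; per-ward cap 3 leaves 2.
Binding limit: min(4, 2) = 2.

2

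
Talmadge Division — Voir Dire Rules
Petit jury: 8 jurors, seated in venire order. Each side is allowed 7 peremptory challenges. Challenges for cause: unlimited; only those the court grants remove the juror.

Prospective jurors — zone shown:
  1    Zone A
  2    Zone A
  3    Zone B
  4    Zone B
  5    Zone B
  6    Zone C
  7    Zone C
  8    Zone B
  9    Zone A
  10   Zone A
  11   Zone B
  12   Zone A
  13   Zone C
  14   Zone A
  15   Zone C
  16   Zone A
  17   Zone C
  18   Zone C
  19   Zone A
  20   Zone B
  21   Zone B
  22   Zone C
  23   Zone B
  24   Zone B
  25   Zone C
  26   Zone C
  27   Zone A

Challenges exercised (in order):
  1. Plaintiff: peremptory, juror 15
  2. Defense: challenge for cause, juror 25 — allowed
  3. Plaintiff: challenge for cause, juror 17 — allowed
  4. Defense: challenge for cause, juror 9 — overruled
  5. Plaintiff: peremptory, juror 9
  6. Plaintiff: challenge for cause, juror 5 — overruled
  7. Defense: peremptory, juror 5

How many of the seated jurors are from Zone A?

3

Removed: #5, #9, #15, #17, #25.
Seated jurors 1–8: #1, #2, #3, #4, #6, #7, #8, #10.
Of those, in Zone A: #1, #2, #10 → 3.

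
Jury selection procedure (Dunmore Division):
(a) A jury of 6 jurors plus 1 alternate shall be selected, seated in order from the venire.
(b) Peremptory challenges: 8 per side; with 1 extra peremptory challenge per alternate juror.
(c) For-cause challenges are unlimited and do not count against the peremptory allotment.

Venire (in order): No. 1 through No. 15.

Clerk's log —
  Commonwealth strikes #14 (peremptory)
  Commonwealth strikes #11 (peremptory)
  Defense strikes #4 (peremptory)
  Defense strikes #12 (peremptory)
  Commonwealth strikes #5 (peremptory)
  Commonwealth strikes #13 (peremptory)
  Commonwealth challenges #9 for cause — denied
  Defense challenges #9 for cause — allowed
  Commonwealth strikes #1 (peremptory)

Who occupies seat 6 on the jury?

10

Removed: #1, #4, #5, #9, #11, #12, #13, #14.
Seating in order: seats 1–6 → #2, #3, #6, #7, #8, #10; alternates → #15.
So seat 6 is #10.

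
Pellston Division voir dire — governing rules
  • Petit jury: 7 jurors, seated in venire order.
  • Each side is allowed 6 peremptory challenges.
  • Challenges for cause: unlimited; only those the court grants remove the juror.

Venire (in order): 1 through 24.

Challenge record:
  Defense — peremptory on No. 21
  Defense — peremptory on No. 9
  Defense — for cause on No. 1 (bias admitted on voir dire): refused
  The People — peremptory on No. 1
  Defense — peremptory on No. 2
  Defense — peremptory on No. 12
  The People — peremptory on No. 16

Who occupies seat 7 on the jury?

10

Removed: #1, #2, #9, #12, #16, #21.
Seating in order: seats 1–7 → #3, #4, #5, #6, #7, #8, #10.
So seat 7 is #10.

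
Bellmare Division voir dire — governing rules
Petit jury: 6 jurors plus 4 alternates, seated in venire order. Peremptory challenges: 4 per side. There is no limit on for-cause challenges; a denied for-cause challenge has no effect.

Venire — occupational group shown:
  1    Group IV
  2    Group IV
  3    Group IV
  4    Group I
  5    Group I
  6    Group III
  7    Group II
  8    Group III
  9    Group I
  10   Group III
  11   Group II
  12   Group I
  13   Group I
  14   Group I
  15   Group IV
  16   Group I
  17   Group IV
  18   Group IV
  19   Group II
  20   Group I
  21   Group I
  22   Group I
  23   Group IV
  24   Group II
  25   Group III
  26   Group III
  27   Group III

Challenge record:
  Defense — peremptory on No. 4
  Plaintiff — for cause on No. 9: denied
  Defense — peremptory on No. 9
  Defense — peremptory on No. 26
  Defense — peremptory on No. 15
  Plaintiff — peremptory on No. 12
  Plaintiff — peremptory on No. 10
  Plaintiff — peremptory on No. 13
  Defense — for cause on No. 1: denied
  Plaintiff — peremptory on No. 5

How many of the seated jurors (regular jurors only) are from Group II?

Removed: #4, #5, #9, #10, #12, #13, #15, #26.
Seated jurors 1–6: #1, #2, #3, #6, #7, #8 (alternates #11, #14, #16, #17 not counted).
Of those, in Group II: #7 → 1.

1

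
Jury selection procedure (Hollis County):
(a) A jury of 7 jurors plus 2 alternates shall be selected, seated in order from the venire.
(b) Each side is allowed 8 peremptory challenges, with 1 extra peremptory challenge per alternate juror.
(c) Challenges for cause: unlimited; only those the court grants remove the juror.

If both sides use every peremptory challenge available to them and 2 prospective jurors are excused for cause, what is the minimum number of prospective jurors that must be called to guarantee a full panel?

Seats to fill: 7 + 2 alternates = 9.
Peremptories: 8 + 1×2 = 10 per side × 2 sides = 20.
For-cause removals: 2.
Minimum venire: 9 + 20 + 2 = 31.

31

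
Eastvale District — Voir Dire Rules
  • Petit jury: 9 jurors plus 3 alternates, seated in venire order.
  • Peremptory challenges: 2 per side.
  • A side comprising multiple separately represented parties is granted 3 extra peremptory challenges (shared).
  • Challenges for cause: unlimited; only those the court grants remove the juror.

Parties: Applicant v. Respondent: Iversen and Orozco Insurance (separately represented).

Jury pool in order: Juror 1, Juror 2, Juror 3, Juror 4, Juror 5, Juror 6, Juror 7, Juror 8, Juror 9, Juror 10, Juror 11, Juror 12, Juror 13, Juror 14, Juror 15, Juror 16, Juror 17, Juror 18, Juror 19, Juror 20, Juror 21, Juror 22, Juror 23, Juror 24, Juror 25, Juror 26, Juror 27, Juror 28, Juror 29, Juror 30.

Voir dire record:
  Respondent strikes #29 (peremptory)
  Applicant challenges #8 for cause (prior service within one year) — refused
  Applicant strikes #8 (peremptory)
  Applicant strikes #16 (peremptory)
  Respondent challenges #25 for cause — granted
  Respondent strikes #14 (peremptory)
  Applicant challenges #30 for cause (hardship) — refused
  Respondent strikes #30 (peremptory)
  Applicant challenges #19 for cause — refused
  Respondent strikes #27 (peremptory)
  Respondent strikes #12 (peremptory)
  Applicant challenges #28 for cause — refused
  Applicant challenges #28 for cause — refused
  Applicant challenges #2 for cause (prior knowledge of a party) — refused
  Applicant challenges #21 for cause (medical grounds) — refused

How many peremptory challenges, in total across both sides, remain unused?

Applicant allotment: 2. Respondent allotment: 2 base + 3 multi-party = 5.
Applicant peremptories used: #8, #16 — 2 (for-cause on #8, #30, #19, #28, #28, #2, #21 don't count).
Respondent peremptories used: #29, #14, #30, #27, #12 — 5 (the for-cause on #25 doesn't count).
Remaining: (2 − 2) + (5 − 5) = 0.

0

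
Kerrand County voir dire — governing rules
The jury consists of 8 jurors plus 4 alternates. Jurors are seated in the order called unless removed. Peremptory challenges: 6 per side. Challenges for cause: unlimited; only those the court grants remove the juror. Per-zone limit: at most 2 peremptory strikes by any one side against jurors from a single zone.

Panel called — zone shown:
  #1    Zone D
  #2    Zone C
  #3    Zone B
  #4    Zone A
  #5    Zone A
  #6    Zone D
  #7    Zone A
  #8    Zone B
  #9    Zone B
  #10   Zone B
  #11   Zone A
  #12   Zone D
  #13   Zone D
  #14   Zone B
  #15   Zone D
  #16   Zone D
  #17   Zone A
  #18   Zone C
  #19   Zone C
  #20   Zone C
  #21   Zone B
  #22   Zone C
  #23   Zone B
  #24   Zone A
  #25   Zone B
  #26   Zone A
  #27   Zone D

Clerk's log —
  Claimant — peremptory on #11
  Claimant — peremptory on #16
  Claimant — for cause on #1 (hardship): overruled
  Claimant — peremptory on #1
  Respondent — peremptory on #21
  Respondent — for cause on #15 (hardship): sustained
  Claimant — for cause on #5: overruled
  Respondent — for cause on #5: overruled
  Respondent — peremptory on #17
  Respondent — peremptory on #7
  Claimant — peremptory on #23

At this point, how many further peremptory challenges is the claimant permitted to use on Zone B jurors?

Claimant peremptories so far: #11, #16, #1, #23 — 4 of 6 used, 2 left overall.
Against Zone B: #23 — 1 used; per-zone cap 2 leaves 1.
Binding limit: min(2, 1) = 1.

1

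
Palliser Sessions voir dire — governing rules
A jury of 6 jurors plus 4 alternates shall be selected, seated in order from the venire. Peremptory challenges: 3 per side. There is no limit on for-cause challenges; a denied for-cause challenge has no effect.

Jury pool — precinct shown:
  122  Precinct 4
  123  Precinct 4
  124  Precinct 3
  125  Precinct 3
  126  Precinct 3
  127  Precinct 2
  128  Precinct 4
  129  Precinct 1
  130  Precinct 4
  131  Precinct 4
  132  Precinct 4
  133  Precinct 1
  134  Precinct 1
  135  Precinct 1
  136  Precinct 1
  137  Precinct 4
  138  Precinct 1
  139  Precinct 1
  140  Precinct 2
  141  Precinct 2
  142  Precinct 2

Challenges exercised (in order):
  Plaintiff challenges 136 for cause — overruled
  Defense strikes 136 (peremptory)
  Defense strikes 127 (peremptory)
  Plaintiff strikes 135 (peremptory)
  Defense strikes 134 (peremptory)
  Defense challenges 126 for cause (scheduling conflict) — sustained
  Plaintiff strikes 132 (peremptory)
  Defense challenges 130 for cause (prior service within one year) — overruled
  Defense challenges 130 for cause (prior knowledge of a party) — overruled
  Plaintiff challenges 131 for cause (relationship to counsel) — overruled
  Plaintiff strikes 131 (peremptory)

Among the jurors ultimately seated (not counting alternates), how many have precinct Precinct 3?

Removed: #126, #127, #131, #132, #134, #135, #136.
Seated jurors 1–6: #122, #123, #124, #125, #128, #129 (alternates #130, #133, #137, #138 not counted).
Of those, in Precinct 3: #124, #125 → 2.

2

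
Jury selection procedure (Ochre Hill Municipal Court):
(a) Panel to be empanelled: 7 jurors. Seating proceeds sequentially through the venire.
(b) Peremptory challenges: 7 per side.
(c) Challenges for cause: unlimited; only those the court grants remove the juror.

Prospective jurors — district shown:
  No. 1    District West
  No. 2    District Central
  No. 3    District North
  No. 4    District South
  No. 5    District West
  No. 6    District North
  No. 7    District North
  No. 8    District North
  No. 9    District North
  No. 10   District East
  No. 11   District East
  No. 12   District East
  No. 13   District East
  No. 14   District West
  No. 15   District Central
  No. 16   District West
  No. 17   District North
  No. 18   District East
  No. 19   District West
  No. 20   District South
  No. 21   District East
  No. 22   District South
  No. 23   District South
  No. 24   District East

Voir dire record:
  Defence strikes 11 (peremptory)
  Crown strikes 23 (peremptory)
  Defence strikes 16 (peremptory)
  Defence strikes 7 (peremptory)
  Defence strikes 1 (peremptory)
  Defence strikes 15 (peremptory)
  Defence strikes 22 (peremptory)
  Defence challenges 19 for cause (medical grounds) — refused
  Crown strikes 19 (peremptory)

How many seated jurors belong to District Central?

Removed: #1, #7, #11, #15, #16, #19, #22, #23.
Seated jurors 1–7: #2, #3, #4, #5, #6, #8, #9.
Of those, in District Central: #2 → 1.

1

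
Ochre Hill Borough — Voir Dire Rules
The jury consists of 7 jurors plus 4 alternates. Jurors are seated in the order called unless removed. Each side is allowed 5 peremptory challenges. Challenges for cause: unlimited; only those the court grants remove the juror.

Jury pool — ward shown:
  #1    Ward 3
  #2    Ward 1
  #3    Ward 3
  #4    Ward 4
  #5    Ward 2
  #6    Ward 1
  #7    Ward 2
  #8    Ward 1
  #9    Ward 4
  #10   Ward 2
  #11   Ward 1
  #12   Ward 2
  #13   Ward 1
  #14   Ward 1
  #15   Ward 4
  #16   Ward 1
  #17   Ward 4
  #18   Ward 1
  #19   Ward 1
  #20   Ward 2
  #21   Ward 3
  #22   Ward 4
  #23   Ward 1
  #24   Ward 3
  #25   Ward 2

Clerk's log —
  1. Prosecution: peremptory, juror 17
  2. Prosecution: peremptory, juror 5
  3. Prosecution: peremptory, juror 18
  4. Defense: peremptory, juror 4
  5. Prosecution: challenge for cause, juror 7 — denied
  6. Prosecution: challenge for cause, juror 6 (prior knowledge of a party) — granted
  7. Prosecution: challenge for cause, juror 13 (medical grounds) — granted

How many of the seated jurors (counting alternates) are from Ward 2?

Removed: #4, #5, #6, #13, #17, #18.
Seated (11 incl. alternates): #1, #2, #3, #7, #8, #9, #10, #11, #12, #14, #15.
Of those, in Ward 2: #7, #10, #12 → 3.

3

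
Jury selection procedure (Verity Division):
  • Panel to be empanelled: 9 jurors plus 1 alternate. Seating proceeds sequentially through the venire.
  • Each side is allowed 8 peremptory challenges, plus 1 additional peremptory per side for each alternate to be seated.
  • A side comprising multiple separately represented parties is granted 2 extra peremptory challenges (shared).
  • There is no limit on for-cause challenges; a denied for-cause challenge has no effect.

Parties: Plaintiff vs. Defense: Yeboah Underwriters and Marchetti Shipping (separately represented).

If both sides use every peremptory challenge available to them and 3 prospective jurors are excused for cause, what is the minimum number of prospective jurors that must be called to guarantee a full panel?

33

Seats to fill: 9 + 1 alternates = 10.
Peremptories — Plaintiff: 8 + 1×1 = 9; Defense: 8 + 1×1 + 2 = 11; total 20.
For-cause removals: 3.
Minimum venire: 10 + 20 + 3 = 33.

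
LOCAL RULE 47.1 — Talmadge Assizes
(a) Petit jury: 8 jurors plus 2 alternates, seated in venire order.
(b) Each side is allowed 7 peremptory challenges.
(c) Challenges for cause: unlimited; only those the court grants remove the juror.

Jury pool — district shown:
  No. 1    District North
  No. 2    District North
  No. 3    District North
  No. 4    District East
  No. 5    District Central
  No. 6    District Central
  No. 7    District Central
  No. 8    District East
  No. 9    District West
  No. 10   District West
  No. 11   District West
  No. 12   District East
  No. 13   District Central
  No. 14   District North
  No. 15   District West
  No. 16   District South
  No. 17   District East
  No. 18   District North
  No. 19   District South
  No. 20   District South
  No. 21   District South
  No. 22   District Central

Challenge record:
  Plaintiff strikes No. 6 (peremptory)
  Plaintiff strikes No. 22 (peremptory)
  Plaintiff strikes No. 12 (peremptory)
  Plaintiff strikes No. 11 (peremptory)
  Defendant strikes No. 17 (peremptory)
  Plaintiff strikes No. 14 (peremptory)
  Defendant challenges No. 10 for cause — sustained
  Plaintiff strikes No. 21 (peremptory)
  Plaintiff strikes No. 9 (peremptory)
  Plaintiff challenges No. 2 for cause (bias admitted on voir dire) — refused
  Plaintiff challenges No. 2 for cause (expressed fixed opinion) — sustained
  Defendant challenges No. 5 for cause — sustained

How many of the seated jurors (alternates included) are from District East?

2

Removed: #2, #5, #6, #9, #10, #11, #12, #14, #17, #21, #22.
Seated (10 incl. alternates): #1, #3, #4, #7, #8, #13, #15, #16, #18, #19.
Of those, in District East: #4, #8 → 2.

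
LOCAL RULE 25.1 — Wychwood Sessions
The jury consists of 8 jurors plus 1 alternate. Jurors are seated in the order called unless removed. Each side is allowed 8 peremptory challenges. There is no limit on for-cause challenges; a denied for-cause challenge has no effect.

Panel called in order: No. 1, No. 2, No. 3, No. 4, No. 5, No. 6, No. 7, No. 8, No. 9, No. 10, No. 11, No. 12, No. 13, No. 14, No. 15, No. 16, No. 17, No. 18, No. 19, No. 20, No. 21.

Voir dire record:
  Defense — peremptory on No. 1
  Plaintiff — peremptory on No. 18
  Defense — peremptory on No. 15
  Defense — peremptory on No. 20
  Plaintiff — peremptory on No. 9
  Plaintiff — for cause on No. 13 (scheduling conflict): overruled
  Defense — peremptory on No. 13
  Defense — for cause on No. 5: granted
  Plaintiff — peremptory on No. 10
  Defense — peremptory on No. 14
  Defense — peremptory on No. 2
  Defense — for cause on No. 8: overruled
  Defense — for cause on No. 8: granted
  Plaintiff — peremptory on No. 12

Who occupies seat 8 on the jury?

19

Removed: #1, #2, #5, #8, #9, #10, #12, #13, #14, #15, #18, #20.
Seating in order: seats 1–8 → #3, #4, #6, #7, #11, #16, #17, #19; alternates → #21.
So seat 8 is #19.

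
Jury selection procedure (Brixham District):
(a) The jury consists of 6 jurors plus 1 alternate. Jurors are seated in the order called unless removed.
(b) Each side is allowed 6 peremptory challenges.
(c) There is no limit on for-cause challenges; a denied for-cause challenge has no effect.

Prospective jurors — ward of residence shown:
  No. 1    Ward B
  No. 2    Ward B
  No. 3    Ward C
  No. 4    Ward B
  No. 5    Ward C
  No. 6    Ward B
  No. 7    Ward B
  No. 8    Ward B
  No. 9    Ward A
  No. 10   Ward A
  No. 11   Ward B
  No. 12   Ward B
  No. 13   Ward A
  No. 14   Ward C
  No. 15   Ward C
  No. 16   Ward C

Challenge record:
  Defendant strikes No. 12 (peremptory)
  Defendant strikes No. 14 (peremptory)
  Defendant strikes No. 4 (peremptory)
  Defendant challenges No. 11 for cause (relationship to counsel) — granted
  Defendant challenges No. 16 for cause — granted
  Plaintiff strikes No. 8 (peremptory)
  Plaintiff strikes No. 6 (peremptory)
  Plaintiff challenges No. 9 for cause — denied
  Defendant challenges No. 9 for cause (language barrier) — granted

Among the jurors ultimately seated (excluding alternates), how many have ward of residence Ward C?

Removed: #4, #6, #8, #9, #11, #12, #14, #16.
Seated jurors 1–6: #1, #2, #3, #5, #7, #10 (alternates #13 not counted).
Of those, in Ward C: #3, #5 → 2.

2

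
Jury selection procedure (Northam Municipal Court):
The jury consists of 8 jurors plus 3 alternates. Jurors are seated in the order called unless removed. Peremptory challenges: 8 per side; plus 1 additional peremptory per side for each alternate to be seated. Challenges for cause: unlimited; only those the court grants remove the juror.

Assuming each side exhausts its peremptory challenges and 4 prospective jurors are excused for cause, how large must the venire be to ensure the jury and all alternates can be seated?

Seats to fill: 8 + 3 alternates = 11.
Peremptories: 8 + 1×3 = 11 per side × 2 sides = 22.
For-cause removals: 4.
Minimum venire: 11 + 22 + 4 = 37.

37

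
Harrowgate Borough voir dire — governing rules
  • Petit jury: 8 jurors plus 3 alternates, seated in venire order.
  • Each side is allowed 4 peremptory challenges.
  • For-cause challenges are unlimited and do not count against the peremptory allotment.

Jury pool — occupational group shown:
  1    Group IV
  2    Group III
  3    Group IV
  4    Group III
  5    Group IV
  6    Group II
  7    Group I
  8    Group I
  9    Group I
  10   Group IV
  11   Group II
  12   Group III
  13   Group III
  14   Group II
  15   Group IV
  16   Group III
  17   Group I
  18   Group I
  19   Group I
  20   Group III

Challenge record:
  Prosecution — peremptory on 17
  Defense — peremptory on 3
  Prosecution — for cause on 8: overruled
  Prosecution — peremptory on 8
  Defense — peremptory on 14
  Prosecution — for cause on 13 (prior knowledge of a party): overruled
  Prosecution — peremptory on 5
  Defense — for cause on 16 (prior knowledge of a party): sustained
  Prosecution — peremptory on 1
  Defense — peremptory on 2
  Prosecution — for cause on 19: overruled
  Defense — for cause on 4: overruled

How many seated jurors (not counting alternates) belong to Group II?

2

Removed: #1, #2, #3, #5, #8, #14, #16, #17.
Seated jurors 1–8: #4, #6, #7, #9, #10, #11, #12, #13 (alternates #15, #18, #19 not counted).
Of those, in Group II: #6, #11 → 2.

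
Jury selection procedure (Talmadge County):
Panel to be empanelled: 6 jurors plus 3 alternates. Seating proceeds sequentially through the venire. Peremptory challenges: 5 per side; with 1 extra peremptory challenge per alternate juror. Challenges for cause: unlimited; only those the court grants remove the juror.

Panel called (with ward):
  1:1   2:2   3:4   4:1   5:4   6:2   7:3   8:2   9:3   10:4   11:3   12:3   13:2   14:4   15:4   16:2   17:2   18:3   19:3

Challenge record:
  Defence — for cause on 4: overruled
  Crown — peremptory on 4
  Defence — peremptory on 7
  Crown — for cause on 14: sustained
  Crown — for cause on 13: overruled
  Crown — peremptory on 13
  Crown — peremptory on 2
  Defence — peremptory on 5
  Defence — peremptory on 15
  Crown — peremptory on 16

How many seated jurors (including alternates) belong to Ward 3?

3

Removed: #2, #4, #5, #7, #13, #14, #15, #16.
Seated (9 incl. alternates): #1, #3, #6, #8, #9, #10, #11, #12, #17.
Of those, in Ward 3: #9, #11, #12 → 3.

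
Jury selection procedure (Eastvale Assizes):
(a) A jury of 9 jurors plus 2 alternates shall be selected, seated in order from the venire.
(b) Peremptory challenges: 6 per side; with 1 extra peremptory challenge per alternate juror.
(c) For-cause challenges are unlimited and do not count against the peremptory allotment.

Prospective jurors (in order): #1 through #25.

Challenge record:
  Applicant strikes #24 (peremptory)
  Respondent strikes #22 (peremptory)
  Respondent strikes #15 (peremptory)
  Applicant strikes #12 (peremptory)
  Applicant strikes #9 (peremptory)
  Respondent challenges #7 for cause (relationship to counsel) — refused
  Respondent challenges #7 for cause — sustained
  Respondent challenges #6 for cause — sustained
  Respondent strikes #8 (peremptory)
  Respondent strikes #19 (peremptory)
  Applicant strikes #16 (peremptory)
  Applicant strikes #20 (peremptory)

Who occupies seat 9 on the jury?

Removed: #6, #7, #8, #9, #12, #15, #16, #19, #20, #22, #24.
Seating in order: seats 1–9 → #1, #2, #3, #4, #5, #10, #11, #13, #14; alternates → #17, #18.
So seat 9 is #14.

14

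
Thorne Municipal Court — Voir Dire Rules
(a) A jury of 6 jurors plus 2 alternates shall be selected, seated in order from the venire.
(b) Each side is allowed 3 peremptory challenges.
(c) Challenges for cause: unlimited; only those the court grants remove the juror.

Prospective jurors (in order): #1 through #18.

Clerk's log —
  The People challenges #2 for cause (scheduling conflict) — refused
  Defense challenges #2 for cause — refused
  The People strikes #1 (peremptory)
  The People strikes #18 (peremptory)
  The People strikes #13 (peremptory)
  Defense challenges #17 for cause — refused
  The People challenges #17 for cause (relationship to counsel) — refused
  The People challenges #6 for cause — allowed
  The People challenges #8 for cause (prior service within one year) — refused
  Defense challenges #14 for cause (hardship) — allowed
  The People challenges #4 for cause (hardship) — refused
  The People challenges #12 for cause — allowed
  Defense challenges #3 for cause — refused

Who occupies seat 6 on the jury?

Removed: #1, #6, #12, #13, #14, #18. (#2, #3, #4, #8, #17 stay — for-cause denied.)
Filling seats in venire order through position 6: #2, #3, #4, #5, #7, #8.
So seat 6 is #8.

8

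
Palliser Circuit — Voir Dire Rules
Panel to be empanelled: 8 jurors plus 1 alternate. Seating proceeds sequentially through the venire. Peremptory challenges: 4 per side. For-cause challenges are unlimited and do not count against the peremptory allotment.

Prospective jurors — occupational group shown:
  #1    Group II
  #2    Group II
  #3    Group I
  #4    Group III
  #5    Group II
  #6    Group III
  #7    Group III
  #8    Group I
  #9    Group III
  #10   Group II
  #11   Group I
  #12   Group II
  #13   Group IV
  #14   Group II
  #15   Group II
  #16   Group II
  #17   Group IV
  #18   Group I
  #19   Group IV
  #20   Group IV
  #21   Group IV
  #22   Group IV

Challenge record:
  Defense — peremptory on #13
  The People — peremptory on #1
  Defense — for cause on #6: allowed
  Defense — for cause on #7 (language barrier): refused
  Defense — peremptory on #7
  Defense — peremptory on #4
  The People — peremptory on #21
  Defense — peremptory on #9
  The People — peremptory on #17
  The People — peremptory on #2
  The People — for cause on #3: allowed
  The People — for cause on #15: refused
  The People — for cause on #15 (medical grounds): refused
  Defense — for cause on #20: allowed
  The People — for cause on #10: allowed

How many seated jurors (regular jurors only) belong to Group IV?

Removed: #1, #2, #3, #4, #6, #7, #9, #10, #13, #17, #20, #21.
Seated jurors 1–8: #5, #8, #11, #12, #14, #15, #16, #18 (alternates #19 not counted).
None of those are in Group IV → 0.

0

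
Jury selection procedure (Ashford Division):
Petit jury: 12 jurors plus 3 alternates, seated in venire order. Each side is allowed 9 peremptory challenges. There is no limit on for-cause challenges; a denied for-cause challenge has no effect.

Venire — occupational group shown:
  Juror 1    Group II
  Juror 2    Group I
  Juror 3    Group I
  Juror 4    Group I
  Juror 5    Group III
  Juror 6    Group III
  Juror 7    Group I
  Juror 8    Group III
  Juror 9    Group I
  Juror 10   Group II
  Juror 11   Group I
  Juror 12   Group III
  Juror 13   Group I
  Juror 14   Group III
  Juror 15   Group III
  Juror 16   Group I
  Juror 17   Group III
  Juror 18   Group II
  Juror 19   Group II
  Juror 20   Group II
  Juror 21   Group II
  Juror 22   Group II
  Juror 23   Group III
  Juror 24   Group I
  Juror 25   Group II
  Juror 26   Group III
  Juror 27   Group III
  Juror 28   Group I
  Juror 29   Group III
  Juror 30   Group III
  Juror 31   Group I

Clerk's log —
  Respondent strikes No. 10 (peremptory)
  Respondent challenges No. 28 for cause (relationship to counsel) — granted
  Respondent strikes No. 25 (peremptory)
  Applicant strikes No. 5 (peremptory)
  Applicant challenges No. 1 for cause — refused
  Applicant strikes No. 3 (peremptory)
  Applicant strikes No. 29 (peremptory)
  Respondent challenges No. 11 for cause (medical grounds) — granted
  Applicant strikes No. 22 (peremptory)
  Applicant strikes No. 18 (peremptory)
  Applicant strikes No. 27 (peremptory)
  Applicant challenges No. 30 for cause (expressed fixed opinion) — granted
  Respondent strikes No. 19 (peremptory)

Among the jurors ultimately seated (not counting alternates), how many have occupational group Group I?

Removed: #3, #5, #10, #11, #18, #19, #22, #25, #27, #28, #29, #30.
Seated jurors 1–12: #1, #2, #4, #6, #7, #8, #9, #12, #13, #14, #15, #16 (alternates #17, #20, #21 not counted).
Of those, in Group I: #2, #4, #7, #9, #13, #16 → 6.

6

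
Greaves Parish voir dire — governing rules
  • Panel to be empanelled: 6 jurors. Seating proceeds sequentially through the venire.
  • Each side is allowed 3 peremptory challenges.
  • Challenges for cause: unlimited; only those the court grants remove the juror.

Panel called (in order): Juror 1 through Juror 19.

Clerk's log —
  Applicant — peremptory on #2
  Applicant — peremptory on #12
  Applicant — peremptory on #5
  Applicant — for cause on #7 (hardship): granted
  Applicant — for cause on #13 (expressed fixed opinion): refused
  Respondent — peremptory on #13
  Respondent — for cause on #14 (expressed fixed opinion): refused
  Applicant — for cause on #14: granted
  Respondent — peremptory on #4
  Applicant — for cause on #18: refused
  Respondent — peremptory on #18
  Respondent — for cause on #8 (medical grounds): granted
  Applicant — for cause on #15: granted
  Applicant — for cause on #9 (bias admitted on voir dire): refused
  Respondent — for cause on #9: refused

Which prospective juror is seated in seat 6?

11

Removed: #2, #4, #5, #7, #8, #12, #13, #14, #15, #18. (#9 stays — for-cause denied.)
Seating in order: seats 1–6 → #1, #3, #6, #9, #10, #11.
So seat 6 is #11.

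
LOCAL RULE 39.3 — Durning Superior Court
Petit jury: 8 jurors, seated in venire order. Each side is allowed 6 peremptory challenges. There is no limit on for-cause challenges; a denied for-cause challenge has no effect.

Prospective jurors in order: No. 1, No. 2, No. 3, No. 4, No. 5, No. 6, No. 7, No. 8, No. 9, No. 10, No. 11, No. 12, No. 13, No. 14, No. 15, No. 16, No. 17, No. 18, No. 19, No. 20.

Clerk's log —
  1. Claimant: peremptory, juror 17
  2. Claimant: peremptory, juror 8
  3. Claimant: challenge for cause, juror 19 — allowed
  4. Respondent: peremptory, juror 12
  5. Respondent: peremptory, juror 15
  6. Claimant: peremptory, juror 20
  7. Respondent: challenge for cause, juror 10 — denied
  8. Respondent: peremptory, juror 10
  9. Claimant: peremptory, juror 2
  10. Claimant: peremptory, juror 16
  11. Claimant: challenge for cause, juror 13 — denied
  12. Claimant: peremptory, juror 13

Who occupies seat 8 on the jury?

Removed: #2, #8, #10, #12, #13, #15, #16, #17, #19, #20.
Filling seats in venire order through position 8: #1, #3, #4, #5, #6, #7, #9, #11.
So seat 8 is #11.

11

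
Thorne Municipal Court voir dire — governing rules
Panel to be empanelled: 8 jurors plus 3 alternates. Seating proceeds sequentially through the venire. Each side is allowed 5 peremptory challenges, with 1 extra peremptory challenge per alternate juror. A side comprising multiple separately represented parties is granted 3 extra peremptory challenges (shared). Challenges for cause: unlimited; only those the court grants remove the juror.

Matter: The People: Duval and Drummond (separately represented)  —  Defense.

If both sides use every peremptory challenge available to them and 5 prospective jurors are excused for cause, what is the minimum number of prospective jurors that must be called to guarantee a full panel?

35

Seats to fill: 8 + 3 alternates = 11.
Peremptories — The People: 5 + 1×3 + 3 = 11; Defense: 5 + 1×3 = 8; total 19.
For-cause removals: 5.
Minimum venire: 11 + 19 + 5 = 35.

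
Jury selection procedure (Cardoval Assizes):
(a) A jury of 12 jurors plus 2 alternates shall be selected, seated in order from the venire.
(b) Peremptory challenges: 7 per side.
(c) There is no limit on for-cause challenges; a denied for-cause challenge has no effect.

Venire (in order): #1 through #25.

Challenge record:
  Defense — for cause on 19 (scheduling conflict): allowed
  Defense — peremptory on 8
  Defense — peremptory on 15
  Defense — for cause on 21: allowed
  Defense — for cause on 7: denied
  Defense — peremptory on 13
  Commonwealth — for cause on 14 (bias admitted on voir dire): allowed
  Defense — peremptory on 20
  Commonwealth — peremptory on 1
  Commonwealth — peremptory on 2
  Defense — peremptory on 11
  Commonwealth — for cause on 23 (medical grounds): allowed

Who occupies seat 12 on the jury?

22

Removed: #1, #2, #8, #11, #13, #14, #15, #19, #20, #21, #23. (#7 stays — for-cause denied.)
Seating in order: seats 1–12 → #3, #4, #5, #6, #7, #9, #10, #12, #16, #17, #18, #22; alternates → #24, #25.
So seat 12 is #22.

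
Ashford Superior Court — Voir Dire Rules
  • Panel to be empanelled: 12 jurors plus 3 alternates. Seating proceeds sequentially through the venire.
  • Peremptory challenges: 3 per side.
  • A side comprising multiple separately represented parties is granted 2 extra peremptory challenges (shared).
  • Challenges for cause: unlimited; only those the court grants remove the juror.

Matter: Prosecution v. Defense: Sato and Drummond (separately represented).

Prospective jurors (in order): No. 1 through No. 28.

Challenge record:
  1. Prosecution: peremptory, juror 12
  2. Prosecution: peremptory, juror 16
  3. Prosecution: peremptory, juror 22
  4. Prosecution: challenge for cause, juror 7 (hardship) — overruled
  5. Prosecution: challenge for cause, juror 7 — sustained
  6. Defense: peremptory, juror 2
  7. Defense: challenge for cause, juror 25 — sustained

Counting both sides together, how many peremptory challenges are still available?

Prosecution allotment: 3. Defense allotment: 3 base + 2 multi-party = 5.
Prosecution peremptories used: #12, #16, #22 — 3 (for-cause on #7, #7 don't count).
Defense peremptories used: #2 — 1 (the for-cause on #25 doesn't count).
Remaining: (3 − 3) + (5 − 1) = 4.

4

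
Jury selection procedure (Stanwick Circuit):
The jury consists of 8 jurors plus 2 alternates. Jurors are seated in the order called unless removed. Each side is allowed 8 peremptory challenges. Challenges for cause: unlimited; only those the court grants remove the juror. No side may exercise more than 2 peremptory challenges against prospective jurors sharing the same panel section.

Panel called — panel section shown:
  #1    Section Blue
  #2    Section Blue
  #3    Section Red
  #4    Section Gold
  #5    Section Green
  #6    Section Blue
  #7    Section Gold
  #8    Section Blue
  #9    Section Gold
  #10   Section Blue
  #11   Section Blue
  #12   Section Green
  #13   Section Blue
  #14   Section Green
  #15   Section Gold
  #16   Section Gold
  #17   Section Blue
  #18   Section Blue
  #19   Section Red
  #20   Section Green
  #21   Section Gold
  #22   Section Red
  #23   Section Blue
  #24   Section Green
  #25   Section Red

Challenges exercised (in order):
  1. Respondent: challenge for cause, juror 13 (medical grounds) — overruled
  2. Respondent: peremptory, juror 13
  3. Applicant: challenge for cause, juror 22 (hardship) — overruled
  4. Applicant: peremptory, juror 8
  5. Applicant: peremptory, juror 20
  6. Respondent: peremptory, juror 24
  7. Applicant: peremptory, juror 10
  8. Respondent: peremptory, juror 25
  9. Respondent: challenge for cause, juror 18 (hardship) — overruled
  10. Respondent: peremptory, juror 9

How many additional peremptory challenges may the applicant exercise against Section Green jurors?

Applicant peremptories so far: #8, #20, #10 — 3 of 8 used, 5 left overall.
Against Section Green: #20 — 1 used; per-section cap 2 leaves 1.
Binding limit: min(5, 1) = 1.

1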